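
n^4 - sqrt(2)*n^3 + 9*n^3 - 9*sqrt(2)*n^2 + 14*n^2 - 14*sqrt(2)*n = n*(n + 2)*(n + 7)*(n - sqrt(2))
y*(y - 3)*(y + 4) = y^3 + y^2 - 12*y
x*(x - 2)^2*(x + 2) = x^4 - 2*x^3 - 4*x^2 + 8*x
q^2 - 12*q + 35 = (q - 7)*(q - 5)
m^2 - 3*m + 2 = (m - 2)*(m - 1)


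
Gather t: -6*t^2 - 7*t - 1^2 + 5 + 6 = -6*t^2 - 7*t + 10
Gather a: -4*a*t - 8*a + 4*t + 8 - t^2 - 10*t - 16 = a*(-4*t - 8) - t^2 - 6*t - 8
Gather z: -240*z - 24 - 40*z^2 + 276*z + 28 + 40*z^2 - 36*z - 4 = 0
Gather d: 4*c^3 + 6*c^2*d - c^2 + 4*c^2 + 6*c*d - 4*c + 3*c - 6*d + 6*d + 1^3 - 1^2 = 4*c^3 + 3*c^2 - c + d*(6*c^2 + 6*c)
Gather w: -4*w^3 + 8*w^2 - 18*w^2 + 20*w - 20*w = -4*w^3 - 10*w^2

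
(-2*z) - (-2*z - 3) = 3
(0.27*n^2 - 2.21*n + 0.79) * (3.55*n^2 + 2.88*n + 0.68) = 0.9585*n^4 - 7.0679*n^3 - 3.3767*n^2 + 0.7724*n + 0.5372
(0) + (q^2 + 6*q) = q^2 + 6*q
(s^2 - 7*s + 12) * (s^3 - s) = s^5 - 7*s^4 + 11*s^3 + 7*s^2 - 12*s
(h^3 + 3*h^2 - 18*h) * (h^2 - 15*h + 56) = h^5 - 12*h^4 - 7*h^3 + 438*h^2 - 1008*h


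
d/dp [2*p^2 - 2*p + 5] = 4*p - 2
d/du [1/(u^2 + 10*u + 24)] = 2*(-u - 5)/(u^2 + 10*u + 24)^2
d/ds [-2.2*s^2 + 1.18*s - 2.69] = 1.18 - 4.4*s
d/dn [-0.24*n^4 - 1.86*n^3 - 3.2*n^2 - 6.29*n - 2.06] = -0.96*n^3 - 5.58*n^2 - 6.4*n - 6.29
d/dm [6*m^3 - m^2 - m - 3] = 18*m^2 - 2*m - 1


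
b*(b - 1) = b^2 - b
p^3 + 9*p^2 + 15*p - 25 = (p - 1)*(p + 5)^2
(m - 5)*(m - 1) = m^2 - 6*m + 5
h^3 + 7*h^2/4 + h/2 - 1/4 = (h - 1/4)*(h + 1)^2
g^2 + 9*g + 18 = (g + 3)*(g + 6)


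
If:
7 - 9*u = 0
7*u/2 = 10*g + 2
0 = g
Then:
No Solution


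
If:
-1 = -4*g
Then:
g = 1/4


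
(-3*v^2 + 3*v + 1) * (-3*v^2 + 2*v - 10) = 9*v^4 - 15*v^3 + 33*v^2 - 28*v - 10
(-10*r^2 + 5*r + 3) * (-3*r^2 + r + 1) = 30*r^4 - 25*r^3 - 14*r^2 + 8*r + 3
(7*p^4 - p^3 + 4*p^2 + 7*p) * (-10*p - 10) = -70*p^5 - 60*p^4 - 30*p^3 - 110*p^2 - 70*p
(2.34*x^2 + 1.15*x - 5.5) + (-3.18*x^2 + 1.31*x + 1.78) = -0.84*x^2 + 2.46*x - 3.72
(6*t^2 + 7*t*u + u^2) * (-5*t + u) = -30*t^3 - 29*t^2*u + 2*t*u^2 + u^3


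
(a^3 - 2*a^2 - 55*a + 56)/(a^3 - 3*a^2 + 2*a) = (a^2 - a - 56)/(a*(a - 2))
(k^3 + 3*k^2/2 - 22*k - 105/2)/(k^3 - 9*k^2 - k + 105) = (k + 7/2)/(k - 7)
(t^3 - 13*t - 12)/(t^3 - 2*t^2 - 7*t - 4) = (t + 3)/(t + 1)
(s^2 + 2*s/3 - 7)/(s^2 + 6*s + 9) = (s - 7/3)/(s + 3)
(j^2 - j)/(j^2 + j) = (j - 1)/(j + 1)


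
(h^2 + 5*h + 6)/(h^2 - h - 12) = (h + 2)/(h - 4)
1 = 1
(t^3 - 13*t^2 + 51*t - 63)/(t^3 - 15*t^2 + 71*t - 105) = (t - 3)/(t - 5)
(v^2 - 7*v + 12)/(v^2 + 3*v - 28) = (v - 3)/(v + 7)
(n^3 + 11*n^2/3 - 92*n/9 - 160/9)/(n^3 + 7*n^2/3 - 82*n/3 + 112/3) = (3*n^2 + 19*n + 20)/(3*(n^2 + 5*n - 14))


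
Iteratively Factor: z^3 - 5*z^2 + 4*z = (z - 4)*(z^2 - z) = (z - 4)*(z - 1)*(z)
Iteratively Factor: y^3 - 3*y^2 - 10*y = (y + 2)*(y^2 - 5*y) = (y - 5)*(y + 2)*(y)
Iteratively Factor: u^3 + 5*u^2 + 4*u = (u + 4)*(u^2 + u) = (u + 1)*(u + 4)*(u)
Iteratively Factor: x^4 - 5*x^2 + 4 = (x - 1)*(x^3 + x^2 - 4*x - 4) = (x - 2)*(x - 1)*(x^2 + 3*x + 2) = (x - 2)*(x - 1)*(x + 2)*(x + 1)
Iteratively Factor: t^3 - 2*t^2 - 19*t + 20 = (t + 4)*(t^2 - 6*t + 5) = (t - 1)*(t + 4)*(t - 5)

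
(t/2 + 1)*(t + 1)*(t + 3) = t^3/2 + 3*t^2 + 11*t/2 + 3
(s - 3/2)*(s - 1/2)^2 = s^3 - 5*s^2/2 + 7*s/4 - 3/8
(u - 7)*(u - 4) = u^2 - 11*u + 28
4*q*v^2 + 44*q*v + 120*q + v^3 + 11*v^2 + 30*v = (4*q + v)*(v + 5)*(v + 6)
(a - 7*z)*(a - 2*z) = a^2 - 9*a*z + 14*z^2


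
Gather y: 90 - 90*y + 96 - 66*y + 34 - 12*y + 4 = 224 - 168*y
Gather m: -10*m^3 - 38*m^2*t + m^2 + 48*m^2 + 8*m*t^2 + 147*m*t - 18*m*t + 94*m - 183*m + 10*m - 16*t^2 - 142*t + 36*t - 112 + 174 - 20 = -10*m^3 + m^2*(49 - 38*t) + m*(8*t^2 + 129*t - 79) - 16*t^2 - 106*t + 42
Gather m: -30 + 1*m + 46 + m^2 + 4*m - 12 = m^2 + 5*m + 4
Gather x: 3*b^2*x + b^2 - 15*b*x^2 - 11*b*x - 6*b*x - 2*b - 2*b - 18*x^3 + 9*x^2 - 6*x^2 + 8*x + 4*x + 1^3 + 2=b^2 - 4*b - 18*x^3 + x^2*(3 - 15*b) + x*(3*b^2 - 17*b + 12) + 3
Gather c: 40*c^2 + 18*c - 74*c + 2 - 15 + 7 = 40*c^2 - 56*c - 6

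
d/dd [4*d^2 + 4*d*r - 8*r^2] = 8*d + 4*r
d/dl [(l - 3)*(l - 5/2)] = 2*l - 11/2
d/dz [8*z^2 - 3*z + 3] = 16*z - 3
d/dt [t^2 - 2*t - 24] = 2*t - 2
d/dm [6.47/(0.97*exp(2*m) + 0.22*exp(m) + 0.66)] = (-12.5518*exp(m) - 1.4234)*exp(m)/(0.97*exp(2*m) + 0.22*exp(m) + 0.66)^2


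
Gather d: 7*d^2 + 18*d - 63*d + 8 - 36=7*d^2 - 45*d - 28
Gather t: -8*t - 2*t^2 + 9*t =-2*t^2 + t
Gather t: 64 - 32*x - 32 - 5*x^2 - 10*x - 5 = -5*x^2 - 42*x + 27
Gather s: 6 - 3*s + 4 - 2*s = 10 - 5*s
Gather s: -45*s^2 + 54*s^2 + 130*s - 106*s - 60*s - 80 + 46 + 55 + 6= 9*s^2 - 36*s + 27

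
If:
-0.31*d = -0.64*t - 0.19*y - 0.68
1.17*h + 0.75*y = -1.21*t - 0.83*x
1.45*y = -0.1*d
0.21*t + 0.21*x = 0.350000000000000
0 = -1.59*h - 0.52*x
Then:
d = 0.19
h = -0.86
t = -0.96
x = 2.63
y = -0.01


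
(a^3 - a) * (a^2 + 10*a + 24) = a^5 + 10*a^4 + 23*a^3 - 10*a^2 - 24*a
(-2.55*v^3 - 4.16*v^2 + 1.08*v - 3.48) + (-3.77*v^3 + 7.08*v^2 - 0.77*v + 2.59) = -6.32*v^3 + 2.92*v^2 + 0.31*v - 0.89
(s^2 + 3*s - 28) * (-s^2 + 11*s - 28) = -s^4 + 8*s^3 + 33*s^2 - 392*s + 784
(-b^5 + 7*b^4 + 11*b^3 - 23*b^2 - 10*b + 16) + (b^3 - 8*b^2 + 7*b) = -b^5 + 7*b^4 + 12*b^3 - 31*b^2 - 3*b + 16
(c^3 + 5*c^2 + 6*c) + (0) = c^3 + 5*c^2 + 6*c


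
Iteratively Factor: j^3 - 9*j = (j)*(j^2 - 9) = j*(j - 3)*(j + 3)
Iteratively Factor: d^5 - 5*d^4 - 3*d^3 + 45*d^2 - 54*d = (d - 2)*(d^4 - 3*d^3 - 9*d^2 + 27*d) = d*(d - 2)*(d^3 - 3*d^2 - 9*d + 27) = d*(d - 3)*(d - 2)*(d^2 - 9) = d*(d - 3)^2*(d - 2)*(d + 3)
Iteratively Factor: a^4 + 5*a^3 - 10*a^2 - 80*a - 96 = (a + 2)*(a^3 + 3*a^2 - 16*a - 48) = (a - 4)*(a + 2)*(a^2 + 7*a + 12) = (a - 4)*(a + 2)*(a + 4)*(a + 3)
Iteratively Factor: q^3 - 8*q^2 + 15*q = (q)*(q^2 - 8*q + 15) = q*(q - 5)*(q - 3)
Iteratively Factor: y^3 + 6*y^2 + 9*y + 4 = (y + 4)*(y^2 + 2*y + 1) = (y + 1)*(y + 4)*(y + 1)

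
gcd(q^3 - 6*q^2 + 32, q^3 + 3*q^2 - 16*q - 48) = q - 4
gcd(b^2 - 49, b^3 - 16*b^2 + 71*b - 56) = b - 7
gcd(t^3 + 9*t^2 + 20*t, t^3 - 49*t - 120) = t + 5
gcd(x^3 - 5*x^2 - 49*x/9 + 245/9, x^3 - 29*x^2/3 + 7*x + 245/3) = x^2 - 8*x/3 - 35/3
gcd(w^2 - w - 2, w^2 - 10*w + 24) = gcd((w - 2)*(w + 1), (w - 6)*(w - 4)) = 1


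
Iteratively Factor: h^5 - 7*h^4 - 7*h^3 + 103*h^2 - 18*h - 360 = (h + 2)*(h^4 - 9*h^3 + 11*h^2 + 81*h - 180) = (h - 3)*(h + 2)*(h^3 - 6*h^2 - 7*h + 60) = (h - 3)*(h + 2)*(h + 3)*(h^2 - 9*h + 20) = (h - 4)*(h - 3)*(h + 2)*(h + 3)*(h - 5)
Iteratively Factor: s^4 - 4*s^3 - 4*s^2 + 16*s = (s + 2)*(s^3 - 6*s^2 + 8*s) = (s - 2)*(s + 2)*(s^2 - 4*s) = s*(s - 2)*(s + 2)*(s - 4)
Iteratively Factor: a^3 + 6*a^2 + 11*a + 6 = (a + 1)*(a^2 + 5*a + 6) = (a + 1)*(a + 2)*(a + 3)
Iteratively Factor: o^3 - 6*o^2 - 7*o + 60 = (o + 3)*(o^2 - 9*o + 20) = (o - 5)*(o + 3)*(o - 4)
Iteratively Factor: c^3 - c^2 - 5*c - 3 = (c + 1)*(c^2 - 2*c - 3) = (c - 3)*(c + 1)*(c + 1)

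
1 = 1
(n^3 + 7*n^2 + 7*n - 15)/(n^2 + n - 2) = (n^2 + 8*n + 15)/(n + 2)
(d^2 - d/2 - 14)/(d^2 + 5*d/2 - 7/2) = (d - 4)/(d - 1)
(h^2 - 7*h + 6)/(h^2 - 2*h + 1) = (h - 6)/(h - 1)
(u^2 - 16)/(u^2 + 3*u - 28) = (u + 4)/(u + 7)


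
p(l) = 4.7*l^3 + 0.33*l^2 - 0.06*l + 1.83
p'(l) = 14.1*l^2 + 0.66*l - 0.06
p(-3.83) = -257.15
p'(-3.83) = 204.24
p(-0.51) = 1.32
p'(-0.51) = 3.27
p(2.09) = 46.05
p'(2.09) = 62.91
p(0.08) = 1.83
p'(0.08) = 0.08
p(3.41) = 191.83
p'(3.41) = 166.15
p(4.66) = 484.33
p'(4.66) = 309.21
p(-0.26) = 1.79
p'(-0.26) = 0.72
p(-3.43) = -183.74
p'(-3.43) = 163.56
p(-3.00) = -121.92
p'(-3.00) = 124.86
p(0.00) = 1.83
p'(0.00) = -0.06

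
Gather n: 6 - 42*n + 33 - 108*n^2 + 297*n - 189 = -108*n^2 + 255*n - 150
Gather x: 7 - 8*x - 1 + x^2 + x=x^2 - 7*x + 6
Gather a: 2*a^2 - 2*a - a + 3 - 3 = 2*a^2 - 3*a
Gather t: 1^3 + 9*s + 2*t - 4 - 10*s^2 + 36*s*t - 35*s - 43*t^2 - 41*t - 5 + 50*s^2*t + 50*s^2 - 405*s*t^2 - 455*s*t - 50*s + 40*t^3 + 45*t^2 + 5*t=40*s^2 - 76*s + 40*t^3 + t^2*(2 - 405*s) + t*(50*s^2 - 419*s - 34) - 8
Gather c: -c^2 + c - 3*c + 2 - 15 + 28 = -c^2 - 2*c + 15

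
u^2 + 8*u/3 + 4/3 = (u + 2/3)*(u + 2)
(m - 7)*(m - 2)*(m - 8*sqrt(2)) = m^3 - 8*sqrt(2)*m^2 - 9*m^2 + 14*m + 72*sqrt(2)*m - 112*sqrt(2)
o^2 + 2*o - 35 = (o - 5)*(o + 7)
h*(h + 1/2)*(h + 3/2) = h^3 + 2*h^2 + 3*h/4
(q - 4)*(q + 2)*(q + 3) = q^3 + q^2 - 14*q - 24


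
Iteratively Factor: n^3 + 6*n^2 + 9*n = (n)*(n^2 + 6*n + 9) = n*(n + 3)*(n + 3)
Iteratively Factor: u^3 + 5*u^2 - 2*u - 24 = (u + 4)*(u^2 + u - 6) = (u + 3)*(u + 4)*(u - 2)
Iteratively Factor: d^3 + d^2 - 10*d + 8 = (d - 1)*(d^2 + 2*d - 8) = (d - 1)*(d + 4)*(d - 2)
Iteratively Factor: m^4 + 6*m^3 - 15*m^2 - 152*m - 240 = (m + 3)*(m^3 + 3*m^2 - 24*m - 80) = (m + 3)*(m + 4)*(m^2 - m - 20) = (m - 5)*(m + 3)*(m + 4)*(m + 4)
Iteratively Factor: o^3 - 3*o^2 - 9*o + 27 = (o + 3)*(o^2 - 6*o + 9) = (o - 3)*(o + 3)*(o - 3)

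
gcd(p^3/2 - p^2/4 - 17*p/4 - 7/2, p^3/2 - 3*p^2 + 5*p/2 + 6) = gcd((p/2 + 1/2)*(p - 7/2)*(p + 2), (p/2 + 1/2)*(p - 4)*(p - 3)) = p + 1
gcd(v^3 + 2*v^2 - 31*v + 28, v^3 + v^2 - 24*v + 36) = 1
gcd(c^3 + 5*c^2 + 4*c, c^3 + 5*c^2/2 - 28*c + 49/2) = 1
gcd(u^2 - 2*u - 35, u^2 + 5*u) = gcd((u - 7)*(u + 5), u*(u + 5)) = u + 5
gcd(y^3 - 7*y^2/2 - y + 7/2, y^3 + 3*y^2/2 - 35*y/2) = y - 7/2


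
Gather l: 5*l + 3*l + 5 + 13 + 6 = 8*l + 24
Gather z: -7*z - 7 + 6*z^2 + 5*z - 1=6*z^2 - 2*z - 8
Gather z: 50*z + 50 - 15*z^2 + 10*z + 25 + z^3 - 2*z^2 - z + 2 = z^3 - 17*z^2 + 59*z + 77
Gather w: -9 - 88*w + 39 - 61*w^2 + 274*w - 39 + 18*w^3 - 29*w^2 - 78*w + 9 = 18*w^3 - 90*w^2 + 108*w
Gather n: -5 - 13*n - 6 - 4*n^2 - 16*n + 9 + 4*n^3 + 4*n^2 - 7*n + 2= 4*n^3 - 36*n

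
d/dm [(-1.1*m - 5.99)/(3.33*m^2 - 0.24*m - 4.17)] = (3.663*m^2 + 39.8934*m + 3.1494)/(11.0889*m^4 - 1.5984*m^3 - 27.7146*m^2 + 2.0016*m + 17.3889)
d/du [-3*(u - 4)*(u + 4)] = -6*u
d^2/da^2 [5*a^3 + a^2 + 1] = 30*a + 2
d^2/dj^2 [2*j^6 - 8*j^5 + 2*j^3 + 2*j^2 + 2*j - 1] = 60*j^4 - 160*j^3 + 12*j + 4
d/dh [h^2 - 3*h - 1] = 2*h - 3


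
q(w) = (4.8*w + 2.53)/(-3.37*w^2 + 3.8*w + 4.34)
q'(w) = (4.8*w + 2.53)*(6.74*w - 3.8)/(-3.37*w^2 + 3.8*w + 4.34)^2 + 4.8/(-3.37*w^2 + 3.8*w + 4.34)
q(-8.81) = 0.14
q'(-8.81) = 0.01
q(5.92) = -0.34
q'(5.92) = 0.08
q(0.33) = 0.79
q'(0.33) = 0.68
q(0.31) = 0.77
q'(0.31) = 0.67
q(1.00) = 1.54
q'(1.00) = 1.95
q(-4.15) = 0.25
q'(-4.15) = 0.05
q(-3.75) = 0.27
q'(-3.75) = 0.05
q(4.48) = -0.52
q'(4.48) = 0.19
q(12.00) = -0.14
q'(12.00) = 0.01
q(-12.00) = 0.10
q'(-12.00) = 0.01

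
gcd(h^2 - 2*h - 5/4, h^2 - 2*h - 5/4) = h^2 - 2*h - 5/4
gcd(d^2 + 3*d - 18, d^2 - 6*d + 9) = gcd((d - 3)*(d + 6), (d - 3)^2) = d - 3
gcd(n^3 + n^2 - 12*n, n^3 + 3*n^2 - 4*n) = n^2 + 4*n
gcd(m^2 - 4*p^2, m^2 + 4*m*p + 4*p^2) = m + 2*p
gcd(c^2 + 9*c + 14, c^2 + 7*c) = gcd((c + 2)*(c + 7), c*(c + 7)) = c + 7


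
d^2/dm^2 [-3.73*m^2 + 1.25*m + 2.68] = -7.46000000000000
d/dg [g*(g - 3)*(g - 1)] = 3*g^2 - 8*g + 3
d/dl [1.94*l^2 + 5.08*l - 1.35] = 3.88*l + 5.08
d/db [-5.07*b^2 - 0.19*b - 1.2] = -10.14*b - 0.19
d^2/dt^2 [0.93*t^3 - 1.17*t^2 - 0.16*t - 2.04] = 5.58*t - 2.34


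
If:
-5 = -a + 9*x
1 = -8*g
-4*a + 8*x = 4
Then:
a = -19/7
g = -1/8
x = -6/7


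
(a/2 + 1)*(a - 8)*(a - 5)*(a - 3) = a^4/2 - 7*a^3 + 47*a^2/2 + 19*a - 120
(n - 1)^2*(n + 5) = n^3 + 3*n^2 - 9*n + 5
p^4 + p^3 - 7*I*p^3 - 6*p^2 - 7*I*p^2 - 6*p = p*(p + 1)*(p - 6*I)*(p - I)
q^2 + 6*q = q*(q + 6)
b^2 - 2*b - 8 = (b - 4)*(b + 2)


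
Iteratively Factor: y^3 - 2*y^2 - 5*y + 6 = (y - 1)*(y^2 - y - 6) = (y - 3)*(y - 1)*(y + 2)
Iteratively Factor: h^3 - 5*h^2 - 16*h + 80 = (h + 4)*(h^2 - 9*h + 20) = (h - 4)*(h + 4)*(h - 5)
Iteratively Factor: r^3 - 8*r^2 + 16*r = (r - 4)*(r^2 - 4*r) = r*(r - 4)*(r - 4)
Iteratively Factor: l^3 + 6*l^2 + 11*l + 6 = (l + 2)*(l^2 + 4*l + 3) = (l + 1)*(l + 2)*(l + 3)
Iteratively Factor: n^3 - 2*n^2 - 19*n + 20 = (n + 4)*(n^2 - 6*n + 5) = (n - 1)*(n + 4)*(n - 5)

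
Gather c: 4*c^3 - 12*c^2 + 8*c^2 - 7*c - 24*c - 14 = 4*c^3 - 4*c^2 - 31*c - 14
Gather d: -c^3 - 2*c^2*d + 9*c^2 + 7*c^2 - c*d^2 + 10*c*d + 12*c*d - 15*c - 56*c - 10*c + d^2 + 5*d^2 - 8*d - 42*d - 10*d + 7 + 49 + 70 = -c^3 + 16*c^2 - 81*c + d^2*(6 - c) + d*(-2*c^2 + 22*c - 60) + 126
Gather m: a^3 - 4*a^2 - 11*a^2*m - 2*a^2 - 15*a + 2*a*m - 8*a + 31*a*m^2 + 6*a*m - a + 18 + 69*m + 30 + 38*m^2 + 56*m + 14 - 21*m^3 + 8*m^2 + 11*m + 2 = a^3 - 6*a^2 - 24*a - 21*m^3 + m^2*(31*a + 46) + m*(-11*a^2 + 8*a + 136) + 64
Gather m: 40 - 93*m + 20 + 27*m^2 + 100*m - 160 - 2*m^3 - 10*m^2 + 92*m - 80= -2*m^3 + 17*m^2 + 99*m - 180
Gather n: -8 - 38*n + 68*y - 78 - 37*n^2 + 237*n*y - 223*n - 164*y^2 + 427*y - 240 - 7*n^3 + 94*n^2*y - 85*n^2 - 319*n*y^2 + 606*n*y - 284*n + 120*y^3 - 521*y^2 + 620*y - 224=-7*n^3 + n^2*(94*y - 122) + n*(-319*y^2 + 843*y - 545) + 120*y^3 - 685*y^2 + 1115*y - 550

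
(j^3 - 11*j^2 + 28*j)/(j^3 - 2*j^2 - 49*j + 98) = j*(j - 4)/(j^2 + 5*j - 14)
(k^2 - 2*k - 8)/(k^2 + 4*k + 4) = (k - 4)/(k + 2)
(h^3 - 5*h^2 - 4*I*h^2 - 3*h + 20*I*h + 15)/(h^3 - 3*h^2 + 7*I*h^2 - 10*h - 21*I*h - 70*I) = (h^2 - 4*I*h - 3)/(h^2 + h*(2 + 7*I) + 14*I)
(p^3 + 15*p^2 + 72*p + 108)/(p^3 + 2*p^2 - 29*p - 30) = (p^2 + 9*p + 18)/(p^2 - 4*p - 5)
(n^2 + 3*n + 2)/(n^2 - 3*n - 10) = (n + 1)/(n - 5)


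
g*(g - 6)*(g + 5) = g^3 - g^2 - 30*g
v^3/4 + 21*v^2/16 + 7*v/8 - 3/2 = (v/4 + 1)*(v - 3/4)*(v + 2)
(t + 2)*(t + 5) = t^2 + 7*t + 10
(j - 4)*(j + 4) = j^2 - 16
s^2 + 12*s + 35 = (s + 5)*(s + 7)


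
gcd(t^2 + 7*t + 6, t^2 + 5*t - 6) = t + 6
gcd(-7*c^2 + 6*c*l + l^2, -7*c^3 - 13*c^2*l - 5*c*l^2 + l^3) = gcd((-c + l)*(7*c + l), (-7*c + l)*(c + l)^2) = 1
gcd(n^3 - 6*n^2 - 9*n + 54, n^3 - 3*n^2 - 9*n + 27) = n^2 - 9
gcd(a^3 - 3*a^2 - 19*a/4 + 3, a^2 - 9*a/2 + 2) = a^2 - 9*a/2 + 2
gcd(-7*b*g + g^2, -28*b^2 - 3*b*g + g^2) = 7*b - g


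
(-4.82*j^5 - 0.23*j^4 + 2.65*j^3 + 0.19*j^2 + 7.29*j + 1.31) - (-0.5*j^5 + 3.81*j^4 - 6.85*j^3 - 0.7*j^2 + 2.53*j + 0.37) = -4.32*j^5 - 4.04*j^4 + 9.5*j^3 + 0.89*j^2 + 4.76*j + 0.94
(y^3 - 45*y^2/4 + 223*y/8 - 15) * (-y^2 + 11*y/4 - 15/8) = -y^5 + 14*y^4 - 971*y^3/16 + 451*y^2/4 - 5985*y/64 + 225/8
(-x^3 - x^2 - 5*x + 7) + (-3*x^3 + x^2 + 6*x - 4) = -4*x^3 + x + 3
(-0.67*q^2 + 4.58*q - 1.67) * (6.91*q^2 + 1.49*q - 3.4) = -4.6297*q^4 + 30.6495*q^3 - 2.4375*q^2 - 18.0603*q + 5.678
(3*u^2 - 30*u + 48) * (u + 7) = 3*u^3 - 9*u^2 - 162*u + 336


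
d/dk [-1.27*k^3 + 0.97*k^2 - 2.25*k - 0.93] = -3.81*k^2 + 1.94*k - 2.25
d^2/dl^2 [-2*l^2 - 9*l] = -4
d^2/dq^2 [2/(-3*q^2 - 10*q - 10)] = 4*(9*q^2 + 30*q - 4*(3*q + 5)^2 + 30)/(3*q^2 + 10*q + 10)^3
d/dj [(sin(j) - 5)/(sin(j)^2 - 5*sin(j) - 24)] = (10*sin(j) + cos(j)^2 - 50)*cos(j)/((sin(j) - 8)^2*(sin(j) + 3)^2)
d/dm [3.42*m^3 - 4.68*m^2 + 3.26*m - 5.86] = 10.26*m^2 - 9.36*m + 3.26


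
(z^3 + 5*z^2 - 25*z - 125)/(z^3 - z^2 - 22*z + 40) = (z^2 - 25)/(z^2 - 6*z + 8)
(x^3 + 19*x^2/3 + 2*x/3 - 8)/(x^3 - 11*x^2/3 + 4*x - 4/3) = (3*x^2 + 22*x + 24)/(3*x^2 - 8*x + 4)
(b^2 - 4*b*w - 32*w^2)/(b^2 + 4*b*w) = (b - 8*w)/b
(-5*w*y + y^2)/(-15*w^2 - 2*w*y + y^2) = y/(3*w + y)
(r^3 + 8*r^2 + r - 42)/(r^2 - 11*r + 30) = (r^3 + 8*r^2 + r - 42)/(r^2 - 11*r + 30)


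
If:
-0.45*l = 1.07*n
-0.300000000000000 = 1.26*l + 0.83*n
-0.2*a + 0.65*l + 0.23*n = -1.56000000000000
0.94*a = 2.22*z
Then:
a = 6.89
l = -0.33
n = 0.14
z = 2.92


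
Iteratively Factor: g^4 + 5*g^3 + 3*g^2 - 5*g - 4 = (g + 4)*(g^3 + g^2 - g - 1) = (g + 1)*(g + 4)*(g^2 - 1) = (g + 1)^2*(g + 4)*(g - 1)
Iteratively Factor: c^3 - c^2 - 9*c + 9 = (c + 3)*(c^2 - 4*c + 3) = (c - 3)*(c + 3)*(c - 1)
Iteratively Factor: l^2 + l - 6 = (l - 2)*(l + 3)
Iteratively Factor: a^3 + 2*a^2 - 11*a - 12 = (a - 3)*(a^2 + 5*a + 4) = (a - 3)*(a + 1)*(a + 4)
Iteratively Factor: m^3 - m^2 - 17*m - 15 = (m - 5)*(m^2 + 4*m + 3) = (m - 5)*(m + 1)*(m + 3)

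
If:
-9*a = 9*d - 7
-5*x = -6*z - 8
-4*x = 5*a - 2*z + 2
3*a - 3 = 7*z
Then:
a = -36/31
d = 541/279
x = 106/217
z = -201/217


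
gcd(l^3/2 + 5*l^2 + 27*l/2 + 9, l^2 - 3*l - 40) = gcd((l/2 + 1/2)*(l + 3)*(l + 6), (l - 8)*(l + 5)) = 1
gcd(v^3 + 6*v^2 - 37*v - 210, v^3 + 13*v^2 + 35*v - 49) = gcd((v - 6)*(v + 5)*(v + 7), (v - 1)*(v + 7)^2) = v + 7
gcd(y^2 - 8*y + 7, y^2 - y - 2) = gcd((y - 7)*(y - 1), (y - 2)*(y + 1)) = 1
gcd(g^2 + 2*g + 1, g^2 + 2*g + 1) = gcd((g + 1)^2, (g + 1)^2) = g^2 + 2*g + 1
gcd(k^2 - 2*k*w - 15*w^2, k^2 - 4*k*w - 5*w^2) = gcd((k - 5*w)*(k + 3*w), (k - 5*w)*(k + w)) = -k + 5*w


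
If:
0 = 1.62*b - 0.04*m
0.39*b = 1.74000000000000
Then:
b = 4.46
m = 180.69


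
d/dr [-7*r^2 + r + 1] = 1 - 14*r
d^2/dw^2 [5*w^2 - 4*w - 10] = 10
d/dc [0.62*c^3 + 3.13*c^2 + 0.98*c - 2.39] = 1.86*c^2 + 6.26*c + 0.98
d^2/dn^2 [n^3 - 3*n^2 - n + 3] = 6*n - 6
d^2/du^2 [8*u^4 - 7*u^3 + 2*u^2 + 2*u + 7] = 96*u^2 - 42*u + 4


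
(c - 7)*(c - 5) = c^2 - 12*c + 35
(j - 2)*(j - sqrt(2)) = j^2 - 2*j - sqrt(2)*j + 2*sqrt(2)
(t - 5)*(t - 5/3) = t^2 - 20*t/3 + 25/3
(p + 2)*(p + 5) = p^2 + 7*p + 10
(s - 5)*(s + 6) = s^2 + s - 30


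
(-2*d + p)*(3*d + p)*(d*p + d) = -6*d^3*p - 6*d^3 + d^2*p^2 + d^2*p + d*p^3 + d*p^2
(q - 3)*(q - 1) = q^2 - 4*q + 3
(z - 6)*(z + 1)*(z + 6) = z^3 + z^2 - 36*z - 36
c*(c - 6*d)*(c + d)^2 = c^4 - 4*c^3*d - 11*c^2*d^2 - 6*c*d^3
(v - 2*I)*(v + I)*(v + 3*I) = v^3 + 2*I*v^2 + 5*v + 6*I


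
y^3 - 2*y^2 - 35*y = y*(y - 7)*(y + 5)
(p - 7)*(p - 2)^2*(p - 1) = p^4 - 12*p^3 + 43*p^2 - 60*p + 28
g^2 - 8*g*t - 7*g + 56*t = (g - 7)*(g - 8*t)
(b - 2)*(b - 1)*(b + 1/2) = b^3 - 5*b^2/2 + b/2 + 1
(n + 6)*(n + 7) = n^2 + 13*n + 42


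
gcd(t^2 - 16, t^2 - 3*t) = 1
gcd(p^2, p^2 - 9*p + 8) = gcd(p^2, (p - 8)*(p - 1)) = 1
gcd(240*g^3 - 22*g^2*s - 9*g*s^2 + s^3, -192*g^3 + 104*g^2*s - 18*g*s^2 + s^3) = 48*g^2 - 14*g*s + s^2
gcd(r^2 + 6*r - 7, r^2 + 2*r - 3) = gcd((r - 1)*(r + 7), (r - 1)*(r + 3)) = r - 1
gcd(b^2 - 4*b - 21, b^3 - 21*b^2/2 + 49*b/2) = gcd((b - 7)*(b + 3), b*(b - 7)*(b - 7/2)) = b - 7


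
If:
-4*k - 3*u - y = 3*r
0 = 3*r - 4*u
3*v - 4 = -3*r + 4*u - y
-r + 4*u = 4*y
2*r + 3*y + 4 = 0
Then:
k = 23/14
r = -8/7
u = -6/7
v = 32/21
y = -4/7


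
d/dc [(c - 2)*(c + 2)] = 2*c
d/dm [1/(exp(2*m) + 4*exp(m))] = 2*(-exp(m) - 2)*exp(-m)/(exp(m) + 4)^2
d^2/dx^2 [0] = 0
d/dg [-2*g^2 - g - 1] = -4*g - 1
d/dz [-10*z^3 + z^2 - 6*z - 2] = -30*z^2 + 2*z - 6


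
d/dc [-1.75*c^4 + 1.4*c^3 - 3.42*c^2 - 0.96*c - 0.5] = -7.0*c^3 + 4.2*c^2 - 6.84*c - 0.96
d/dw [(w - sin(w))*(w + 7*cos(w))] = -(w - sin(w))*(7*sin(w) - 1) - (w + 7*cos(w))*(cos(w) - 1)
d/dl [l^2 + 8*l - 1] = 2*l + 8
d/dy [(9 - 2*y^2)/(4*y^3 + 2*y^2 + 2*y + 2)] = (4*y^4 - 56*y^2 - 22*y - 9)/(2*(4*y^6 + 4*y^5 + 5*y^4 + 6*y^3 + 3*y^2 + 2*y + 1))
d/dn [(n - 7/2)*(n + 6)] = 2*n + 5/2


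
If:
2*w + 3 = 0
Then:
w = -3/2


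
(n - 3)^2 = n^2 - 6*n + 9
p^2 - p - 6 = (p - 3)*(p + 2)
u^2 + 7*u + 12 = (u + 3)*(u + 4)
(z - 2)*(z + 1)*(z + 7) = z^3 + 6*z^2 - 9*z - 14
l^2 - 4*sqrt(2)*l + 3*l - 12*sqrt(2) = (l + 3)*(l - 4*sqrt(2))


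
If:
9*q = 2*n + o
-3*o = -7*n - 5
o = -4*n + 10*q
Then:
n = 5/41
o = 80/41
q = 10/41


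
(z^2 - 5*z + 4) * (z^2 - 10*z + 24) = z^4 - 15*z^3 + 78*z^2 - 160*z + 96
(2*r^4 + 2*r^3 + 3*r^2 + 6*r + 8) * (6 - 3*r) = -6*r^5 + 6*r^4 + 3*r^3 + 12*r + 48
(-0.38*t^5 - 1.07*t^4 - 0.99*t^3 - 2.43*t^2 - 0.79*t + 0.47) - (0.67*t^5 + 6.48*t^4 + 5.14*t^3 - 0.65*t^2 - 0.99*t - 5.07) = -1.05*t^5 - 7.55*t^4 - 6.13*t^3 - 1.78*t^2 + 0.2*t + 5.54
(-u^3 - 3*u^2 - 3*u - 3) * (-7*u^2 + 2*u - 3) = 7*u^5 + 19*u^4 + 18*u^3 + 24*u^2 + 3*u + 9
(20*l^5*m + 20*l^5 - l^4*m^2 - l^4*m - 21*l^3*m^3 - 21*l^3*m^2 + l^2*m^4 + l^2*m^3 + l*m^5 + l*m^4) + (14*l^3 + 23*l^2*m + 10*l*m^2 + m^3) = 20*l^5*m + 20*l^5 - l^4*m^2 - l^4*m - 21*l^3*m^3 - 21*l^3*m^2 + 14*l^3 + l^2*m^4 + l^2*m^3 + 23*l^2*m + l*m^5 + l*m^4 + 10*l*m^2 + m^3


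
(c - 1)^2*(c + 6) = c^3 + 4*c^2 - 11*c + 6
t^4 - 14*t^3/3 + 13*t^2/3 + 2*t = t*(t - 3)*(t - 2)*(t + 1/3)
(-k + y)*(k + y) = -k^2 + y^2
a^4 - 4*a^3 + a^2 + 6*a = a*(a - 3)*(a - 2)*(a + 1)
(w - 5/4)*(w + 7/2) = w^2 + 9*w/4 - 35/8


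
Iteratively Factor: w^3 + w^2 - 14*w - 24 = (w + 2)*(w^2 - w - 12) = (w + 2)*(w + 3)*(w - 4)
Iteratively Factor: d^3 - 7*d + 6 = (d - 2)*(d^2 + 2*d - 3) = (d - 2)*(d - 1)*(d + 3)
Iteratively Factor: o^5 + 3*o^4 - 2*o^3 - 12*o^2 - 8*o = (o + 2)*(o^4 + o^3 - 4*o^2 - 4*o) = (o + 1)*(o + 2)*(o^3 - 4*o) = (o + 1)*(o + 2)^2*(o^2 - 2*o) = o*(o + 1)*(o + 2)^2*(o - 2)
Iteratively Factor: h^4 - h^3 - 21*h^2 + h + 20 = (h + 4)*(h^3 - 5*h^2 - h + 5) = (h - 1)*(h + 4)*(h^2 - 4*h - 5) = (h - 1)*(h + 1)*(h + 4)*(h - 5)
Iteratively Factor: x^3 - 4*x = (x - 2)*(x^2 + 2*x) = (x - 2)*(x + 2)*(x)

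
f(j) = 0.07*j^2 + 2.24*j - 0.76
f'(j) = 0.14*j + 2.24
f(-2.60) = -6.11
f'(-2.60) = 1.88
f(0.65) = 0.73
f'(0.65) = 2.33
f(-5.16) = -10.45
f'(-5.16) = 1.52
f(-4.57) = -9.53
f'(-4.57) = 1.60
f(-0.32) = -1.47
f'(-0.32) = 2.20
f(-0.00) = -0.76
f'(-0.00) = 2.24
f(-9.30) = -15.54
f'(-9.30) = 0.94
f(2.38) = 4.97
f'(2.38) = 2.57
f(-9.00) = -15.25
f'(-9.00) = 0.98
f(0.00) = -0.76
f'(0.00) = 2.24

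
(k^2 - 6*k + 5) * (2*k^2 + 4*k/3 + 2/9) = 2*k^4 - 32*k^3/3 + 20*k^2/9 + 16*k/3 + 10/9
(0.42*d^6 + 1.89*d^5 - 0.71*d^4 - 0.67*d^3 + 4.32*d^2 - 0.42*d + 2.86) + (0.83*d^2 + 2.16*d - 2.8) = 0.42*d^6 + 1.89*d^5 - 0.71*d^4 - 0.67*d^3 + 5.15*d^2 + 1.74*d + 0.0600000000000001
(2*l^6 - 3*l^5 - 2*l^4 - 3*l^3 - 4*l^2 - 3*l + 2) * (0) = 0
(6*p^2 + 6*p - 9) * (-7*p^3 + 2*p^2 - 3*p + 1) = -42*p^5 - 30*p^4 + 57*p^3 - 30*p^2 + 33*p - 9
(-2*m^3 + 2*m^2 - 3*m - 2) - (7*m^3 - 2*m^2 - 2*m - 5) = -9*m^3 + 4*m^2 - m + 3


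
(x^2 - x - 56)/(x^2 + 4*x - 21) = (x - 8)/(x - 3)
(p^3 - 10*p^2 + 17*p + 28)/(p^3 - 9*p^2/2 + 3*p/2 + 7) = 2*(p^2 - 11*p + 28)/(2*p^2 - 11*p + 14)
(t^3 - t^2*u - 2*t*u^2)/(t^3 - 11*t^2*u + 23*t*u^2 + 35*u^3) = t*(t - 2*u)/(t^2 - 12*t*u + 35*u^2)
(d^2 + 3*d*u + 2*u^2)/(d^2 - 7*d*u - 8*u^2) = (-d - 2*u)/(-d + 8*u)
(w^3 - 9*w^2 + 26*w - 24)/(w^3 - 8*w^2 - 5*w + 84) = (w^2 - 5*w + 6)/(w^2 - 4*w - 21)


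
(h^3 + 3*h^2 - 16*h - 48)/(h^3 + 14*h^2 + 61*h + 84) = (h - 4)/(h + 7)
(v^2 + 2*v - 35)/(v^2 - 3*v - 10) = (v + 7)/(v + 2)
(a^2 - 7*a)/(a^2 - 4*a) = (a - 7)/(a - 4)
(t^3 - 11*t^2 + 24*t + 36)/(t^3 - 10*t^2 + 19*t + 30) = (t - 6)/(t - 5)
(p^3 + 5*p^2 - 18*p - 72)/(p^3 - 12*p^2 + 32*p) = (p^2 + 9*p + 18)/(p*(p - 8))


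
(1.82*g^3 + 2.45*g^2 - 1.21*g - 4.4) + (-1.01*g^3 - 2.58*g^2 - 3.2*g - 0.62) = 0.81*g^3 - 0.13*g^2 - 4.41*g - 5.02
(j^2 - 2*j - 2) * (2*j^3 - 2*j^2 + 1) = 2*j^5 - 6*j^4 + 5*j^2 - 2*j - 2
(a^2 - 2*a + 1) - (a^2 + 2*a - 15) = 16 - 4*a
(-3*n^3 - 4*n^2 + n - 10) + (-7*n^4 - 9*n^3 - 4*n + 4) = -7*n^4 - 12*n^3 - 4*n^2 - 3*n - 6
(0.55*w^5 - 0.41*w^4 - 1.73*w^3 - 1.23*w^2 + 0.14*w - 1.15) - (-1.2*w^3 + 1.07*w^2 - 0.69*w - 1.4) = 0.55*w^5 - 0.41*w^4 - 0.53*w^3 - 2.3*w^2 + 0.83*w + 0.25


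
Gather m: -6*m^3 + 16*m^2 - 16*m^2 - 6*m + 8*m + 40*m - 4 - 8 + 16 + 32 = -6*m^3 + 42*m + 36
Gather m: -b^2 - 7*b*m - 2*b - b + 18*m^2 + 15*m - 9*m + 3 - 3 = -b^2 - 3*b + 18*m^2 + m*(6 - 7*b)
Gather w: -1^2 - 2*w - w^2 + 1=-w^2 - 2*w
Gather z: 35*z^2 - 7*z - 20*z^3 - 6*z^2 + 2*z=-20*z^3 + 29*z^2 - 5*z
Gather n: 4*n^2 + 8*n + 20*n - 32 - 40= 4*n^2 + 28*n - 72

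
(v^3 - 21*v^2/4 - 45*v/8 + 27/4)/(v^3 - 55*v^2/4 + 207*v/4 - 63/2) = (v + 3/2)/(v - 7)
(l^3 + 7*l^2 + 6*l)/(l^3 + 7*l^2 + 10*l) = (l^2 + 7*l + 6)/(l^2 + 7*l + 10)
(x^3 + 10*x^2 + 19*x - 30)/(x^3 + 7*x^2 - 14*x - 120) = (x - 1)/(x - 4)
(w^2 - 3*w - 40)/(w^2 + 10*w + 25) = (w - 8)/(w + 5)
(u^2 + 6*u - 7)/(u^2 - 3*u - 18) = (-u^2 - 6*u + 7)/(-u^2 + 3*u + 18)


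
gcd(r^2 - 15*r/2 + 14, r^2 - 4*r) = r - 4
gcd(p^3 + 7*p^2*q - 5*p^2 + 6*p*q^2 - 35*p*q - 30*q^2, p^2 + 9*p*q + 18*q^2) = p + 6*q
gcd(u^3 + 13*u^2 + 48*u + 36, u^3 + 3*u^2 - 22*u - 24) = u^2 + 7*u + 6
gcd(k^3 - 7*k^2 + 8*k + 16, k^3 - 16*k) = k - 4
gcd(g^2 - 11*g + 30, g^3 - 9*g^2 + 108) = g - 6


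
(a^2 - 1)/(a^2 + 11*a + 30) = (a^2 - 1)/(a^2 + 11*a + 30)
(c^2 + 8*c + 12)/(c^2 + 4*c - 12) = (c + 2)/(c - 2)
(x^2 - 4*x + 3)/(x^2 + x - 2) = (x - 3)/(x + 2)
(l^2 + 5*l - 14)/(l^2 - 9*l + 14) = (l + 7)/(l - 7)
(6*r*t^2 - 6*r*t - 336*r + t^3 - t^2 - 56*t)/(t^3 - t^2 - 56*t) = (6*r + t)/t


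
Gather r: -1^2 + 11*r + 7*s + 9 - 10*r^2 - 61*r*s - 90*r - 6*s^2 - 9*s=-10*r^2 + r*(-61*s - 79) - 6*s^2 - 2*s + 8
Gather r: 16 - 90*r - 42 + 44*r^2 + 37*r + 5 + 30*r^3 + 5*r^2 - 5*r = 30*r^3 + 49*r^2 - 58*r - 21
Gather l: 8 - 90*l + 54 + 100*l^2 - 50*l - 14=100*l^2 - 140*l + 48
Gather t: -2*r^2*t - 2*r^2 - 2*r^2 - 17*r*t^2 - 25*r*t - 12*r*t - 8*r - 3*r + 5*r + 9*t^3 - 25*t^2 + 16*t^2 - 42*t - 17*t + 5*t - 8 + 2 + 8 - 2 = -4*r^2 - 6*r + 9*t^3 + t^2*(-17*r - 9) + t*(-2*r^2 - 37*r - 54)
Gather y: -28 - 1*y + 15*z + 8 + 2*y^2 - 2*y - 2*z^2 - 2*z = 2*y^2 - 3*y - 2*z^2 + 13*z - 20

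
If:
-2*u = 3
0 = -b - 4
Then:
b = -4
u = -3/2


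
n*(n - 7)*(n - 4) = n^3 - 11*n^2 + 28*n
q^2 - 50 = (q - 5*sqrt(2))*(q + 5*sqrt(2))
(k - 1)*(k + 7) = k^2 + 6*k - 7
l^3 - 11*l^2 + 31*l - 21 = (l - 7)*(l - 3)*(l - 1)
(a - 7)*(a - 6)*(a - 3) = a^3 - 16*a^2 + 81*a - 126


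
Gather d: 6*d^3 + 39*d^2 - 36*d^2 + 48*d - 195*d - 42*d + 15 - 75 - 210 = 6*d^3 + 3*d^2 - 189*d - 270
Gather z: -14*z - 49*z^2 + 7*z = -49*z^2 - 7*z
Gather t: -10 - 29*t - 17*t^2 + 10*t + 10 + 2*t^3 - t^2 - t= 2*t^3 - 18*t^2 - 20*t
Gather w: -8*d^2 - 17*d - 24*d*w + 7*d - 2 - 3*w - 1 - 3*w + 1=-8*d^2 - 10*d + w*(-24*d - 6) - 2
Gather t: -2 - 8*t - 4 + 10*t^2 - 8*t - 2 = 10*t^2 - 16*t - 8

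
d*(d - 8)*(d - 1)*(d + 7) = d^4 - 2*d^3 - 55*d^2 + 56*d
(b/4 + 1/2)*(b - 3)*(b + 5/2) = b^3/4 + 3*b^2/8 - 17*b/8 - 15/4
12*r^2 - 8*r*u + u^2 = (-6*r + u)*(-2*r + u)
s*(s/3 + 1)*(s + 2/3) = s^3/3 + 11*s^2/9 + 2*s/3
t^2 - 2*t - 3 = (t - 3)*(t + 1)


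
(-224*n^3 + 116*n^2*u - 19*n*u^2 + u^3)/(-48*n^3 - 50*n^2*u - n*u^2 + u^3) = (28*n^2 - 11*n*u + u^2)/(6*n^2 + 7*n*u + u^2)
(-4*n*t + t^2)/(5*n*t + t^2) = (-4*n + t)/(5*n + t)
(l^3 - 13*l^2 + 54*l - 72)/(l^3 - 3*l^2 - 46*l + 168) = (l - 3)/(l + 7)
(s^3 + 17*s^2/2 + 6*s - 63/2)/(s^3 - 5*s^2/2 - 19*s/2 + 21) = (2*s^2 + 11*s - 21)/(2*s^2 - 11*s + 14)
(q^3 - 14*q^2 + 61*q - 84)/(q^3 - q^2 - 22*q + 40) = (q^2 - 10*q + 21)/(q^2 + 3*q - 10)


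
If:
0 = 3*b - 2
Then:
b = 2/3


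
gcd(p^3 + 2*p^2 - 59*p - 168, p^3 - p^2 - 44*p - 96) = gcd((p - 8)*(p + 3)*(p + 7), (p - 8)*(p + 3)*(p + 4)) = p^2 - 5*p - 24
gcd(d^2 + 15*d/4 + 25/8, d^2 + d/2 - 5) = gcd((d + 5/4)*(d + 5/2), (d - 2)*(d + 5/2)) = d + 5/2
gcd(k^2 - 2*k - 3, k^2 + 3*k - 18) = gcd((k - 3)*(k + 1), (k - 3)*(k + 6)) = k - 3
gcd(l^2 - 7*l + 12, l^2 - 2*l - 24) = 1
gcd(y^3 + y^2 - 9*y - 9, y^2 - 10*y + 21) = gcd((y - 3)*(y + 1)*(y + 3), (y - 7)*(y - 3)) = y - 3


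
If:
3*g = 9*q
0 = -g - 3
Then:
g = -3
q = -1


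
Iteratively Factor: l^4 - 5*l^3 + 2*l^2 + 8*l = (l - 2)*(l^3 - 3*l^2 - 4*l) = (l - 2)*(l + 1)*(l^2 - 4*l) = l*(l - 2)*(l + 1)*(l - 4)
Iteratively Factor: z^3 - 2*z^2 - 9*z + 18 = (z + 3)*(z^2 - 5*z + 6) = (z - 3)*(z + 3)*(z - 2)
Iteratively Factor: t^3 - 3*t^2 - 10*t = (t)*(t^2 - 3*t - 10) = t*(t - 5)*(t + 2)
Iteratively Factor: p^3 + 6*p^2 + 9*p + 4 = (p + 1)*(p^2 + 5*p + 4) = (p + 1)^2*(p + 4)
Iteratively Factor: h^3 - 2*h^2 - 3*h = (h - 3)*(h^2 + h) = (h - 3)*(h + 1)*(h)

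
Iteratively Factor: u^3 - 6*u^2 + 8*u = (u)*(u^2 - 6*u + 8) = u*(u - 2)*(u - 4)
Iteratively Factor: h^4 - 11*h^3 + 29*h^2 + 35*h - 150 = (h + 2)*(h^3 - 13*h^2 + 55*h - 75) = (h - 5)*(h + 2)*(h^2 - 8*h + 15) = (h - 5)*(h - 3)*(h + 2)*(h - 5)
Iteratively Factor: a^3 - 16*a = (a - 4)*(a^2 + 4*a) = (a - 4)*(a + 4)*(a)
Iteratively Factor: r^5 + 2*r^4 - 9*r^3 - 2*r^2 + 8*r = (r + 4)*(r^4 - 2*r^3 - r^2 + 2*r) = (r - 2)*(r + 4)*(r^3 - r) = (r - 2)*(r - 1)*(r + 4)*(r^2 + r) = (r - 2)*(r - 1)*(r + 1)*(r + 4)*(r)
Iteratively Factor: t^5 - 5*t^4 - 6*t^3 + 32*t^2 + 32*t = (t - 4)*(t^4 - t^3 - 10*t^2 - 8*t) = t*(t - 4)*(t^3 - t^2 - 10*t - 8) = t*(t - 4)*(t + 2)*(t^2 - 3*t - 4) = t*(t - 4)*(t + 1)*(t + 2)*(t - 4)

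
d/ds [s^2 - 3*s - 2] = 2*s - 3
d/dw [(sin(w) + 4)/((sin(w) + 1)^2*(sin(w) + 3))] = (-15*sin(w) + cos(2*w) - 26)*cos(w)/((sin(w) + 1)^3*(sin(w) + 3)^2)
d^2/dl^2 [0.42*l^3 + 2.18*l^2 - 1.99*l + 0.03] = 2.52*l + 4.36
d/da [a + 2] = 1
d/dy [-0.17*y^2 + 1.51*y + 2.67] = 1.51 - 0.34*y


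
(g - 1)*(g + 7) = g^2 + 6*g - 7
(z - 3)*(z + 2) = z^2 - z - 6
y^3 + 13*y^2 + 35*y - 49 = (y - 1)*(y + 7)^2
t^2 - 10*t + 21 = (t - 7)*(t - 3)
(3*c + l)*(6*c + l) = 18*c^2 + 9*c*l + l^2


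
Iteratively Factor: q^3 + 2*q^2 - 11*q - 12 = (q + 4)*(q^2 - 2*q - 3) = (q - 3)*(q + 4)*(q + 1)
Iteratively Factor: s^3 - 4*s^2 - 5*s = (s + 1)*(s^2 - 5*s) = s*(s + 1)*(s - 5)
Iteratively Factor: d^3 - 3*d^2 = (d)*(d^2 - 3*d) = d^2*(d - 3)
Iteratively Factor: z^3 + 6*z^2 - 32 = (z + 4)*(z^2 + 2*z - 8) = (z + 4)^2*(z - 2)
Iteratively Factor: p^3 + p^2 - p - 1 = (p - 1)*(p^2 + 2*p + 1) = (p - 1)*(p + 1)*(p + 1)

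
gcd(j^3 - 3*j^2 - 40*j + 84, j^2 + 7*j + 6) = j + 6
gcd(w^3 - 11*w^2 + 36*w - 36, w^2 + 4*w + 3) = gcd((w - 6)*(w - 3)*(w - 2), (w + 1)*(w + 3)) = 1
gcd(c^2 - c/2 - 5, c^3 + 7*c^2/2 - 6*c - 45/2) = c - 5/2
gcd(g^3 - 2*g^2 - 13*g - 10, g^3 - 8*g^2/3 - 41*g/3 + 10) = g - 5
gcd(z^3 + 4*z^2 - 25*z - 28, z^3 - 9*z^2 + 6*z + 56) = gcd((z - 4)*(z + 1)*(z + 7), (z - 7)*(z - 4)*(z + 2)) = z - 4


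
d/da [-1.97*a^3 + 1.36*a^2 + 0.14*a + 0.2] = -5.91*a^2 + 2.72*a + 0.14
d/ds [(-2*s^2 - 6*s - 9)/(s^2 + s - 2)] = (4*s^2 + 26*s + 21)/(s^4 + 2*s^3 - 3*s^2 - 4*s + 4)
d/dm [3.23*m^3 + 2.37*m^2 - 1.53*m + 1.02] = 9.69*m^2 + 4.74*m - 1.53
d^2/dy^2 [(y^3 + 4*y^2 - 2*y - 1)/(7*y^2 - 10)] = 2*(-28*y^3 + 693*y^2 - 120*y + 330)/(343*y^6 - 1470*y^4 + 2100*y^2 - 1000)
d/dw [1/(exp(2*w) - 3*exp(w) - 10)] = (3 - 2*exp(w))*exp(w)/(-exp(2*w) + 3*exp(w) + 10)^2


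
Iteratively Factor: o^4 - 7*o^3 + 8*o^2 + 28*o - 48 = (o - 2)*(o^3 - 5*o^2 - 2*o + 24) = (o - 3)*(o - 2)*(o^2 - 2*o - 8) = (o - 3)*(o - 2)*(o + 2)*(o - 4)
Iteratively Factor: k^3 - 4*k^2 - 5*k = (k)*(k^2 - 4*k - 5) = k*(k - 5)*(k + 1)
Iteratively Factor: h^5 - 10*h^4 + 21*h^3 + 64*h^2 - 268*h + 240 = (h - 2)*(h^4 - 8*h^3 + 5*h^2 + 74*h - 120) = (h - 2)*(h + 3)*(h^3 - 11*h^2 + 38*h - 40) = (h - 4)*(h - 2)*(h + 3)*(h^2 - 7*h + 10) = (h - 4)*(h - 2)^2*(h + 3)*(h - 5)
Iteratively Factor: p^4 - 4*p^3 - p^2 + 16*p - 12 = (p - 2)*(p^3 - 2*p^2 - 5*p + 6) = (p - 2)*(p + 2)*(p^2 - 4*p + 3) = (p - 3)*(p - 2)*(p + 2)*(p - 1)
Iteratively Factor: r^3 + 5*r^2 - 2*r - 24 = (r + 4)*(r^2 + r - 6) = (r + 3)*(r + 4)*(r - 2)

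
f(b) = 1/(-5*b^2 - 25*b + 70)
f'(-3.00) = 0.00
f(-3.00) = 0.01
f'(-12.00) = 0.00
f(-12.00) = 0.00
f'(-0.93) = 0.00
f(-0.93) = 0.01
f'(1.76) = 0.39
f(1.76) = 0.10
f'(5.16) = 0.00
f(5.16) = -0.01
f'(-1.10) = 0.00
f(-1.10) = 0.01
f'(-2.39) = 0.00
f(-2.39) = 0.01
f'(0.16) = 0.01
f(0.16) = 0.02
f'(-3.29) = -0.00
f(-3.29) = 0.01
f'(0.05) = 0.01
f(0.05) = 0.01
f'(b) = (10*b + 25)/(-5*b^2 - 25*b + 70)^2 = (2*b + 5)/(5*(b^2 + 5*b - 14)^2)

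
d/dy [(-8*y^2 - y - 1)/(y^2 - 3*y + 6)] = (25*y^2 - 94*y - 9)/(y^4 - 6*y^3 + 21*y^2 - 36*y + 36)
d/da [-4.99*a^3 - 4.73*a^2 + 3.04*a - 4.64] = -14.97*a^2 - 9.46*a + 3.04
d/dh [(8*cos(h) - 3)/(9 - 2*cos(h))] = -66*sin(h)/(2*cos(h) - 9)^2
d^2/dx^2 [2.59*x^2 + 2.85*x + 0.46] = 5.18000000000000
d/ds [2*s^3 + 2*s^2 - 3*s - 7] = 6*s^2 + 4*s - 3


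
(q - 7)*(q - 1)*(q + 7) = q^3 - q^2 - 49*q + 49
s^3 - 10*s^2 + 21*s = s*(s - 7)*(s - 3)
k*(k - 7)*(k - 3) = k^3 - 10*k^2 + 21*k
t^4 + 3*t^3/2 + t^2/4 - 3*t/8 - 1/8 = (t - 1/2)*(t + 1/2)^2*(t + 1)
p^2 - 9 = (p - 3)*(p + 3)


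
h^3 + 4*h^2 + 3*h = h*(h + 1)*(h + 3)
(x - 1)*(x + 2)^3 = x^4 + 5*x^3 + 6*x^2 - 4*x - 8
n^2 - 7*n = n*(n - 7)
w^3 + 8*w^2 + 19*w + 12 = (w + 1)*(w + 3)*(w + 4)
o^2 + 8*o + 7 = (o + 1)*(o + 7)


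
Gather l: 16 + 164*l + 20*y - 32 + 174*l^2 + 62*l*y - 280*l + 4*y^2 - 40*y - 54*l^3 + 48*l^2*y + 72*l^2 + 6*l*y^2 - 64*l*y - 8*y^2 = -54*l^3 + l^2*(48*y + 246) + l*(6*y^2 - 2*y - 116) - 4*y^2 - 20*y - 16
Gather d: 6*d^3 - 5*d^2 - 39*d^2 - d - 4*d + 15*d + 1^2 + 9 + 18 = 6*d^3 - 44*d^2 + 10*d + 28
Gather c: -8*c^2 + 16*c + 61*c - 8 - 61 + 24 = -8*c^2 + 77*c - 45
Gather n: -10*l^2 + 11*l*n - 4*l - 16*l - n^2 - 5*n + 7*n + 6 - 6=-10*l^2 - 20*l - n^2 + n*(11*l + 2)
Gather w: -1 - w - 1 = -w - 2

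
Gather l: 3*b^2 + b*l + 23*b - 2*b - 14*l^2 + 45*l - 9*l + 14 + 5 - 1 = 3*b^2 + 21*b - 14*l^2 + l*(b + 36) + 18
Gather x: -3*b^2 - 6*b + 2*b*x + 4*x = -3*b^2 - 6*b + x*(2*b + 4)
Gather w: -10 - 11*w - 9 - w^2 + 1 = -w^2 - 11*w - 18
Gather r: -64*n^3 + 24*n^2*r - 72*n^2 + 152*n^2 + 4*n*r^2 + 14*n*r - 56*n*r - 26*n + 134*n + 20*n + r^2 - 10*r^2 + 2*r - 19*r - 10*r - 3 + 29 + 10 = -64*n^3 + 80*n^2 + 128*n + r^2*(4*n - 9) + r*(24*n^2 - 42*n - 27) + 36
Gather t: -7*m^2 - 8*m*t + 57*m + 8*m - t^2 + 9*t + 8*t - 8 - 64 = -7*m^2 + 65*m - t^2 + t*(17 - 8*m) - 72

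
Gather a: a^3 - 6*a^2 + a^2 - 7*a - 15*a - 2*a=a^3 - 5*a^2 - 24*a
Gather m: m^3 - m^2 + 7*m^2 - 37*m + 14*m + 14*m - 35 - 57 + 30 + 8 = m^3 + 6*m^2 - 9*m - 54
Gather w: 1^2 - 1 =0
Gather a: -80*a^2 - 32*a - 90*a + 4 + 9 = -80*a^2 - 122*a + 13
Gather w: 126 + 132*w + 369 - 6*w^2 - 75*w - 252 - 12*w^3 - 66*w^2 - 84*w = -12*w^3 - 72*w^2 - 27*w + 243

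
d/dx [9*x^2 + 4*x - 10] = 18*x + 4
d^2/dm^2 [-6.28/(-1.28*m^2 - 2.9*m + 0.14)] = (-20.578304*m^2 - 46.62272*m + 6.28*(2.56*m + 2.9)*(5.12*m + 5.8) + 2.250752)/(1.28*m^2 + 2.9*m - 0.14)^3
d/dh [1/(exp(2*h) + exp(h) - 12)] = (-2*exp(h) - 1)*exp(h)/(exp(2*h) + exp(h) - 12)^2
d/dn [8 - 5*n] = -5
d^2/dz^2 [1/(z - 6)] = 2/(z - 6)^3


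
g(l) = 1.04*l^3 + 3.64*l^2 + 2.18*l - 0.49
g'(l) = 3.12*l^2 + 7.28*l + 2.18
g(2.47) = 42.77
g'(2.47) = 39.20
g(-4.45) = -29.76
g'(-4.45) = 31.57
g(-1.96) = 1.39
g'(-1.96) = -0.10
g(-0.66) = -0.64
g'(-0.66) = -1.27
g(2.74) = 54.20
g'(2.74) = 45.55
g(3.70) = 110.09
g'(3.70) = 71.83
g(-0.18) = -0.77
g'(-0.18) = 0.97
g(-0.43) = -0.84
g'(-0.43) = -0.37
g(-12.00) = -1299.61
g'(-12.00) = 364.10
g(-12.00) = -1299.61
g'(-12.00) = 364.10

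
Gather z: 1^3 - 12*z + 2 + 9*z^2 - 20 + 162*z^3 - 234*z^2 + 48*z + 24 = 162*z^3 - 225*z^2 + 36*z + 7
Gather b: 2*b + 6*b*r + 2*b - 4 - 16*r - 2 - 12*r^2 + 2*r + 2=b*(6*r + 4) - 12*r^2 - 14*r - 4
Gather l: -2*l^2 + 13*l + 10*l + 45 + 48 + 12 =-2*l^2 + 23*l + 105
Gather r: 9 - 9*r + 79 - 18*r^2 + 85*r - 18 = -18*r^2 + 76*r + 70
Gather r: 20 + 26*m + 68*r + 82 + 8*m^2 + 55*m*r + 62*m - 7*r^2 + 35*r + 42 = 8*m^2 + 88*m - 7*r^2 + r*(55*m + 103) + 144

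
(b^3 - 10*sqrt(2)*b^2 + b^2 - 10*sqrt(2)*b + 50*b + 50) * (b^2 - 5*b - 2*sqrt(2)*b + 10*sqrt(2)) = b^5 - 12*sqrt(2)*b^4 - 4*b^4 + 48*sqrt(2)*b^3 + 85*b^3 - 360*b^2 - 40*sqrt(2)*b^2 - 450*b + 400*sqrt(2)*b + 500*sqrt(2)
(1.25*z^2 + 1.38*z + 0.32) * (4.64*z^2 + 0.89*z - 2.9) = 5.8*z^4 + 7.5157*z^3 - 0.912*z^2 - 3.7172*z - 0.928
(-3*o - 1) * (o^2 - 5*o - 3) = -3*o^3 + 14*o^2 + 14*o + 3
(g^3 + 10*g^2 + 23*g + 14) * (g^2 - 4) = g^5 + 10*g^4 + 19*g^3 - 26*g^2 - 92*g - 56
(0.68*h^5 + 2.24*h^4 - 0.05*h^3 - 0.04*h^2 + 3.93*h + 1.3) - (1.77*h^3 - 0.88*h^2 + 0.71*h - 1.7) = 0.68*h^5 + 2.24*h^4 - 1.82*h^3 + 0.84*h^2 + 3.22*h + 3.0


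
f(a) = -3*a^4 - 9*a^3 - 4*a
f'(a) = -12*a^3 - 27*a^2 - 4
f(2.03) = -134.35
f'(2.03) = -215.65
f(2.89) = -438.07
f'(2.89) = -519.16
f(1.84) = -97.81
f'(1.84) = -170.17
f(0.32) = -1.61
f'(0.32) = -7.16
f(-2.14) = 33.84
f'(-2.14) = -10.05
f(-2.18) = 34.21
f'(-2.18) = -7.99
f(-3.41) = -35.13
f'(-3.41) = 157.86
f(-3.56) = -61.56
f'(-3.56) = 195.23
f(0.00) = 0.00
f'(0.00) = -4.00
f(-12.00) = -46608.00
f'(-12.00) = 16844.00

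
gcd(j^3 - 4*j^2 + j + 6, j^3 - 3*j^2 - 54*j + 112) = j - 2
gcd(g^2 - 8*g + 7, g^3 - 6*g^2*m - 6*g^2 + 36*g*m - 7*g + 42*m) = g - 7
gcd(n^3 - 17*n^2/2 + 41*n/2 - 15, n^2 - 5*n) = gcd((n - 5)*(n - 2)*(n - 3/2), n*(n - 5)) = n - 5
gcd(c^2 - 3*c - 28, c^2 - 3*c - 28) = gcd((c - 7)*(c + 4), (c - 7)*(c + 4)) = c^2 - 3*c - 28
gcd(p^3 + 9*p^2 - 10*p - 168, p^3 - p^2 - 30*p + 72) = p^2 + 2*p - 24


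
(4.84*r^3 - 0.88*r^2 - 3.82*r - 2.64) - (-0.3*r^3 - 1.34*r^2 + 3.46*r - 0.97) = 5.14*r^3 + 0.46*r^2 - 7.28*r - 1.67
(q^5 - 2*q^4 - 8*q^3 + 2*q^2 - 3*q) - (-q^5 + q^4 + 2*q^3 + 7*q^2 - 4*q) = 2*q^5 - 3*q^4 - 10*q^3 - 5*q^2 + q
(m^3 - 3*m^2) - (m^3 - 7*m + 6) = -3*m^2 + 7*m - 6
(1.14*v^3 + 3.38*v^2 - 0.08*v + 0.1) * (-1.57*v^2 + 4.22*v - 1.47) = -1.7898*v^5 - 0.495800000000001*v^4 + 12.7134*v^3 - 5.4632*v^2 + 0.5396*v - 0.147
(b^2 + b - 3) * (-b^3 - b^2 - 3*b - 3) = -b^5 - 2*b^4 - b^3 - 3*b^2 + 6*b + 9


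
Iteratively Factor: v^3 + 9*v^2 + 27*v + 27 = (v + 3)*(v^2 + 6*v + 9) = (v + 3)^2*(v + 3)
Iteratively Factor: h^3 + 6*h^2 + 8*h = (h)*(h^2 + 6*h + 8) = h*(h + 4)*(h + 2)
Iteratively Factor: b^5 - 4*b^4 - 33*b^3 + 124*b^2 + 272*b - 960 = (b - 5)*(b^4 + b^3 - 28*b^2 - 16*b + 192) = (b - 5)*(b - 3)*(b^3 + 4*b^2 - 16*b - 64) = (b - 5)*(b - 3)*(b + 4)*(b^2 - 16) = (b - 5)*(b - 4)*(b - 3)*(b + 4)*(b + 4)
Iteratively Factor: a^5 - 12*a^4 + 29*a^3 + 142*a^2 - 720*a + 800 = (a - 5)*(a^4 - 7*a^3 - 6*a^2 + 112*a - 160) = (a - 5)*(a + 4)*(a^3 - 11*a^2 + 38*a - 40) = (a - 5)*(a - 4)*(a + 4)*(a^2 - 7*a + 10) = (a - 5)*(a - 4)*(a - 2)*(a + 4)*(a - 5)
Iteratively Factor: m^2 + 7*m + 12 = (m + 3)*(m + 4)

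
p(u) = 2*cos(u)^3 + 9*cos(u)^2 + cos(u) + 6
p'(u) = -6*sin(u)*cos(u)^2 - 18*sin(u)*cos(u) - sin(u)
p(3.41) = 11.61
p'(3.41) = -2.86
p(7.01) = 12.61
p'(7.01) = -11.83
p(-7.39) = 8.43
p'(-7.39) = 9.17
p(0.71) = 12.81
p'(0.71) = -11.80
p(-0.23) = 17.35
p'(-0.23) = 5.52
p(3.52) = 11.24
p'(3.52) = -3.90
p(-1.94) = 6.72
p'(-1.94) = -4.40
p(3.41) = 11.61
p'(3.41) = -2.86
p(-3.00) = 11.89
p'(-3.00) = -1.54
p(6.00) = 17.03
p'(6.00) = 6.65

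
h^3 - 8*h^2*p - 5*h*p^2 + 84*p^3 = (h - 7*p)*(h - 4*p)*(h + 3*p)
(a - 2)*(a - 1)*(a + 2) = a^3 - a^2 - 4*a + 4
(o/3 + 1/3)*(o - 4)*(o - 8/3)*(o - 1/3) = o^4/3 - 2*o^3 + 53*o^2/27 + 28*o/9 - 32/27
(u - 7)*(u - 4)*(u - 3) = u^3 - 14*u^2 + 61*u - 84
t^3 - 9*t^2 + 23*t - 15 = (t - 5)*(t - 3)*(t - 1)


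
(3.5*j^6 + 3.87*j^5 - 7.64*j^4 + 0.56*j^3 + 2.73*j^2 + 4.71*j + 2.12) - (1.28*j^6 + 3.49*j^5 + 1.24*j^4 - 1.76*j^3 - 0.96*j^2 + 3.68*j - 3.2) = 2.22*j^6 + 0.38*j^5 - 8.88*j^4 + 2.32*j^3 + 3.69*j^2 + 1.03*j + 5.32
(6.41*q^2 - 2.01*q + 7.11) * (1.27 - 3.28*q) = -21.0248*q^3 + 14.7335*q^2 - 25.8735*q + 9.0297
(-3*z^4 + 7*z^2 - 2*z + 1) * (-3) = 9*z^4 - 21*z^2 + 6*z - 3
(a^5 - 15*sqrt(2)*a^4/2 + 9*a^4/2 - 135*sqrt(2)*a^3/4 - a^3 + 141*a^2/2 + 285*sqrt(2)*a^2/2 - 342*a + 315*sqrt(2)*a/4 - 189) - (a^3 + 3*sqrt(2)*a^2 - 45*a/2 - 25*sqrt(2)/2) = a^5 - 15*sqrt(2)*a^4/2 + 9*a^4/2 - 135*sqrt(2)*a^3/4 - 2*a^3 + 141*a^2/2 + 279*sqrt(2)*a^2/2 - 639*a/2 + 315*sqrt(2)*a/4 - 189 + 25*sqrt(2)/2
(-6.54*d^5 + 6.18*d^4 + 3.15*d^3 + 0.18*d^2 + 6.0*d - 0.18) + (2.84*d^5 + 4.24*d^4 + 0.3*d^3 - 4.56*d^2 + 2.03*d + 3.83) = -3.7*d^5 + 10.42*d^4 + 3.45*d^3 - 4.38*d^2 + 8.03*d + 3.65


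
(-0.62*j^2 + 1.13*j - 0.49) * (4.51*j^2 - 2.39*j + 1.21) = -2.7962*j^4 + 6.5781*j^3 - 5.6608*j^2 + 2.5384*j - 0.5929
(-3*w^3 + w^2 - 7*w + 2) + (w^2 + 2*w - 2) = -3*w^3 + 2*w^2 - 5*w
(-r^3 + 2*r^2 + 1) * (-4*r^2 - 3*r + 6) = 4*r^5 - 5*r^4 - 12*r^3 + 8*r^2 - 3*r + 6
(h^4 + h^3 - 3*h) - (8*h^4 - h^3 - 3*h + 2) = -7*h^4 + 2*h^3 - 2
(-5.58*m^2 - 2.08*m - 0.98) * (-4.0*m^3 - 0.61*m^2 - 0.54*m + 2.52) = 22.32*m^5 + 11.7238*m^4 + 8.202*m^3 - 12.3406*m^2 - 4.7124*m - 2.4696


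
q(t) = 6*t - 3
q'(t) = 6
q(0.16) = -2.04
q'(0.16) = 6.00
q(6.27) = 34.62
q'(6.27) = 6.00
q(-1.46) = -11.76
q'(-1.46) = 6.00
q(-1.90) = -14.40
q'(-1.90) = 6.00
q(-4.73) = -31.38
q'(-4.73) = 6.00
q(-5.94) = -38.64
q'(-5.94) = 6.00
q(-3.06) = -21.36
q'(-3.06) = 6.00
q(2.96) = 14.76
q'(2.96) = 6.00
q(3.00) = 15.00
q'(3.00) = 6.00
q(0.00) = -3.00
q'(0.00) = 6.00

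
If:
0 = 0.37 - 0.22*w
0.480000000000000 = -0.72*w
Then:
No Solution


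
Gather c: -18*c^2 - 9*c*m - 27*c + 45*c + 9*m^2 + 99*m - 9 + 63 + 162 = -18*c^2 + c*(18 - 9*m) + 9*m^2 + 99*m + 216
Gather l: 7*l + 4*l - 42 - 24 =11*l - 66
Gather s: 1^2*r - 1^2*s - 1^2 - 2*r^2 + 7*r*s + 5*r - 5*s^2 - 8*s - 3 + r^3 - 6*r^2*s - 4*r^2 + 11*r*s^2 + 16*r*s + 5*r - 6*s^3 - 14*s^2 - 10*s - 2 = r^3 - 6*r^2 + 11*r - 6*s^3 + s^2*(11*r - 19) + s*(-6*r^2 + 23*r - 19) - 6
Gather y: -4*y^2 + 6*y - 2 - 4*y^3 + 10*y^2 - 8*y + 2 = -4*y^3 + 6*y^2 - 2*y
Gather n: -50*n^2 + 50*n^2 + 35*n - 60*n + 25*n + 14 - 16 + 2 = 0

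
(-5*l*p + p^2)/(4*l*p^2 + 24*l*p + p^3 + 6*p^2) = (-5*l + p)/(4*l*p + 24*l + p^2 + 6*p)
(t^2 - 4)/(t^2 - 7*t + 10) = (t + 2)/(t - 5)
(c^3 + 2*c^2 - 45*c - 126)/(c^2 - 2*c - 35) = (c^2 + 9*c + 18)/(c + 5)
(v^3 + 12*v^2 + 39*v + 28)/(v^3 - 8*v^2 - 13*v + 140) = (v^2 + 8*v + 7)/(v^2 - 12*v + 35)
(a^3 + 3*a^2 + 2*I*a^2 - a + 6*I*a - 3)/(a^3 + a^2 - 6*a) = (a^2 + 2*I*a - 1)/(a*(a - 2))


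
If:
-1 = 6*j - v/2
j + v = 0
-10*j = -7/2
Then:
No Solution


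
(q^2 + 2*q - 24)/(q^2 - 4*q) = (q + 6)/q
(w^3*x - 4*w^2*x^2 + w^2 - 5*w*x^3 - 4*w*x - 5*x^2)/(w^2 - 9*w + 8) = (w^3*x - 4*w^2*x^2 + w^2 - 5*w*x^3 - 4*w*x - 5*x^2)/(w^2 - 9*w + 8)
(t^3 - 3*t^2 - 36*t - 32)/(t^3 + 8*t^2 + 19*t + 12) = (t - 8)/(t + 3)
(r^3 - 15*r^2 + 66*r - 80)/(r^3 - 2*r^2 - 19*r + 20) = (r^2 - 10*r + 16)/(r^2 + 3*r - 4)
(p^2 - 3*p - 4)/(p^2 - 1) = (p - 4)/(p - 1)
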